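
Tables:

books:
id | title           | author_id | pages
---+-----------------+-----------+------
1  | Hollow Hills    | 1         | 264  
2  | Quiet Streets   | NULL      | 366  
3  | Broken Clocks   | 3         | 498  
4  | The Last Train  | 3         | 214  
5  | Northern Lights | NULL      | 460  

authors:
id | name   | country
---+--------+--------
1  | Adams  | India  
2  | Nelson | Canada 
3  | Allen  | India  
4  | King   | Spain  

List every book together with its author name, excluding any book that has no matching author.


INNER JOIN keeps only books rows whose author_id matches an id in authors. Walk through each book:
  - book 1 (Hollow Hills): author_id=1 -> matches Adams
  - book 2 (Quiet Streets): author_id=NULL, no match -> dropped
  - book 3 (Broken Clocks): author_id=3 -> matches Allen
  - book 4 (The Last Train): author_id=3 -> matches Allen
  - book 5 (Northern Lights): author_id=NULL, no match -> dropped
So 2 of 5 rows are dropped.

SQL:
SELECT a.title, b.name AS author
FROM books a
INNER JOIN authors b ON a.author_id = b.id

Result:
title          | author
---------------+-------
Hollow Hills   | Adams 
Broken Clocks  | Allen 
The Last Train | Allen 


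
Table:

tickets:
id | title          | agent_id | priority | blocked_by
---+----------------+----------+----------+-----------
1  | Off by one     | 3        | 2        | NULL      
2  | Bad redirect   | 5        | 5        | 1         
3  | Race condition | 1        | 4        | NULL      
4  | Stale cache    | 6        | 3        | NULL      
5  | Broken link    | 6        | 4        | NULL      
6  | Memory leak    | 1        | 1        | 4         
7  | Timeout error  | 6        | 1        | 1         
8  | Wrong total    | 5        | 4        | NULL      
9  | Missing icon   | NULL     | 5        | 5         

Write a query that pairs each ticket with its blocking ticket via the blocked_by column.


This is a self-join: tickets is joined to a second copy of itself, matching each row's blocked_by to another row's id. Use LEFT JOIN so rows with blocked_by=NULL are kept.
  - ticket 1 (Off by one): blocked_by=NULL -> NULL
  - ticket 2 (Bad redirect): blocked_by=1 -> Off by one
  - ticket 3 (Race condition): blocked_by=NULL -> NULL
  - ticket 4 (Stale cache): blocked_by=NULL -> NULL
  - ticket 5 (Broken link): blocked_by=NULL -> NULL
  - ticket 6 (Memory leak): blocked_by=4 -> Stale cache
  - ticket 7 (Timeout error): blocked_by=1 -> Off by one
  - ticket 8 (Wrong total): blocked_by=NULL -> NULL
  - ticket 9 (Missing icon): blocked_by=5 -> Broken link

SQL:
SELECT a.title AS item, b.title AS blocked_by
FROM tickets a
LEFT JOIN tickets b ON a.blocked_by = b.id

Result:
item           | blocked_by 
---------------+------------
Off by one     | NULL       
Bad redirect   | Off by one 
Race condition | NULL       
Stale cache    | NULL       
Broken link    | NULL       
Memory leak    | Stale cache
Timeout error  | Off by one 
Wrong total    | NULL       
Missing icon   | Broken link


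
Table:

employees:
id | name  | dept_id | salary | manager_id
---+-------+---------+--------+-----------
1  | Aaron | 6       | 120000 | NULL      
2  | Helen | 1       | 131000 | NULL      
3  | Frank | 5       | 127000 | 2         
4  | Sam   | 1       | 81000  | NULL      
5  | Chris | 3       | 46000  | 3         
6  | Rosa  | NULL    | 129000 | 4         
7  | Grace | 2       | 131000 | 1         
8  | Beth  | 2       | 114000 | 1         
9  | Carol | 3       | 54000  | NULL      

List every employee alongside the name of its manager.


This is a self-join: employees is joined to a second copy of itself, matching each row's manager_id to another row's id. Use LEFT JOIN so rows with manager_id=NULL are kept.
  - employee 1 (Aaron): manager_id=NULL -> NULL
  - employee 2 (Helen): manager_id=NULL -> NULL
  - employee 3 (Frank): manager_id=2 -> Helen
  - employee 4 (Sam): manager_id=NULL -> NULL
  - employee 5 (Chris): manager_id=3 -> Frank
  - employee 6 (Rosa): manager_id=4 -> Sam
  - employee 7 (Grace): manager_id=1 -> Aaron
  - employee 8 (Beth): manager_id=1 -> Aaron
  - employee 9 (Carol): manager_id=NULL -> NULL

SQL:
SELECT a.name AS item, b.name AS manager
FROM employees a
LEFT JOIN employees b ON a.manager_id = b.id

Result:
item  | manager
------+--------
Aaron | NULL   
Helen | NULL   
Frank | Helen  
Sam   | NULL   
Chris | Frank  
Rosa  | Sam    
Grace | Aaron  
Beth  | Aaron  
Carol | NULL   


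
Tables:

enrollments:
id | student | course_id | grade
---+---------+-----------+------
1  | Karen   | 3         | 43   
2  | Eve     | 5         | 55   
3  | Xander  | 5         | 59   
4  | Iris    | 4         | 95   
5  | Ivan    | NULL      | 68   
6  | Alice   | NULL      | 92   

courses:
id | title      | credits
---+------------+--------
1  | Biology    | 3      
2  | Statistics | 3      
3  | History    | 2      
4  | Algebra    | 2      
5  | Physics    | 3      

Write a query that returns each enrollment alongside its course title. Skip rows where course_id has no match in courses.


INNER JOIN keeps only enrollments rows whose course_id matches an id in courses. Walk through each enrollment:
  - enrollment 1 (Karen): course_id=3 -> matches History
  - enrollment 2 (Eve): course_id=5 -> matches Physics
  - enrollment 3 (Xander): course_id=5 -> matches Physics
  - enrollment 4 (Iris): course_id=4 -> matches Algebra
  - enrollment 5 (Ivan): course_id=NULL, no match -> dropped
  - enrollment 6 (Alice): course_id=NULL, no match -> dropped
So 2 of 6 rows are dropped.

SQL:
SELECT a.student, b.title AS course
FROM enrollments a
INNER JOIN courses b ON a.course_id = b.id

Result:
student | course 
--------+--------
Karen   | History
Eve     | Physics
Xander  | Physics
Iris    | Algebra


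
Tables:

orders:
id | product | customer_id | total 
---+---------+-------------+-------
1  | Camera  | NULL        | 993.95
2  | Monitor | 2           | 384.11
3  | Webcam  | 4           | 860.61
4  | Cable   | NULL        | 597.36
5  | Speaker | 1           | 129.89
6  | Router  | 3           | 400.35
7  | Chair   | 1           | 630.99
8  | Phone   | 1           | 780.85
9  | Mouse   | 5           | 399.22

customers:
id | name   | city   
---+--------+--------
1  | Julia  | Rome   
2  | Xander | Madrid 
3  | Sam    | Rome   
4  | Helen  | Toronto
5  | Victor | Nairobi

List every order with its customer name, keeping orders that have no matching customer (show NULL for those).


LEFT JOIN keeps every row from orders (the left table); where customer_id has no match in customers, the customer columns become NULL. Walk through each order:
  - order 1 (Camera): customer_id=NULL, no match -> kept with NULL
  - order 2 (Monitor): customer_id=2 -> matches Xander
  - order 3 (Webcam): customer_id=4 -> matches Helen
  - order 4 (Cable): customer_id=NULL, no match -> kept with NULL
  - order 5 (Speaker): customer_id=1 -> matches Julia
  - order 6 (Router): customer_id=3 -> matches Sam
  - order 7 (Chair): customer_id=1 -> matches Julia
  - order 8 (Phone): customer_id=1 -> matches Julia
  - order 9 (Mouse): customer_id=5 -> matches Victor
All 9 rows appear; 2 have NULL customer.

SQL:
SELECT a.product, b.name AS customer
FROM orders a
LEFT JOIN customers b ON a.customer_id = b.id

Result:
product | customer
--------+---------
Camera  | NULL    
Monitor | Xander  
Webcam  | Helen   
Cable   | NULL    
Speaker | Julia   
Router  | Sam     
Chair   | Julia   
Phone   | Julia   
Mouse   | Victor  


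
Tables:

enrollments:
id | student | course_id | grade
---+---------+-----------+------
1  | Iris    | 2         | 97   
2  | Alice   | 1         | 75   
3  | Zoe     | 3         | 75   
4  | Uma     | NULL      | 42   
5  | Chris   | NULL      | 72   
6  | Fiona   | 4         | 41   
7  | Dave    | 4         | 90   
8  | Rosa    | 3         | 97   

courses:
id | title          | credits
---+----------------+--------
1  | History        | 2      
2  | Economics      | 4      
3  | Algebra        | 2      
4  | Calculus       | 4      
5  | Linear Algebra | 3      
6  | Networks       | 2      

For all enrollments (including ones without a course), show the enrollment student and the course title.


LEFT JOIN keeps every row from enrollments (the left table); where course_id has no match in courses, the course columns become NULL. Walk through each enrollment:
  - enrollment 1 (Iris): course_id=2 -> matches Economics
  - enrollment 2 (Alice): course_id=1 -> matches History
  - enrollment 3 (Zoe): course_id=3 -> matches Algebra
  - enrollment 4 (Uma): course_id=NULL, no match -> kept with NULL
  - enrollment 5 (Chris): course_id=NULL, no match -> kept with NULL
  - enrollment 6 (Fiona): course_id=4 -> matches Calculus
  - enrollment 7 (Dave): course_id=4 -> matches Calculus
  - enrollment 8 (Rosa): course_id=3 -> matches Algebra
All 8 rows appear; 2 have NULL course.

SQL:
SELECT a.student, b.title AS course
FROM enrollments a
LEFT JOIN courses b ON a.course_id = b.id

Result:
student | course   
--------+----------
Iris    | Economics
Alice   | History  
Zoe     | Algebra  
Uma     | NULL     
Chris   | NULL     
Fiona   | Calculus 
Dave    | Calculus 
Rosa    | Algebra  


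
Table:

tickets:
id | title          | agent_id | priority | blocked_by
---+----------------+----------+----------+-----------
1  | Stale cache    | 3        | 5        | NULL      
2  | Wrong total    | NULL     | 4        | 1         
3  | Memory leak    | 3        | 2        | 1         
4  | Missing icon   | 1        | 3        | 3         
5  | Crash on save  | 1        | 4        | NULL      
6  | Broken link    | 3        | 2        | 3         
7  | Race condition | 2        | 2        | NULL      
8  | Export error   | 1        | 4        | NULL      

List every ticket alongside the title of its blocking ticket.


This is a self-join: tickets is joined to a second copy of itself, matching each row's blocked_by to another row's id. Use LEFT JOIN so rows with blocked_by=NULL are kept.
  - ticket 1 (Stale cache): blocked_by=NULL -> NULL
  - ticket 2 (Wrong total): blocked_by=1 -> Stale cache
  - ticket 3 (Memory leak): blocked_by=1 -> Stale cache
  - ticket 4 (Missing icon): blocked_by=3 -> Memory leak
  - ticket 5 (Crash on save): blocked_by=NULL -> NULL
  - ticket 6 (Broken link): blocked_by=3 -> Memory leak
  - ticket 7 (Race condition): blocked_by=NULL -> NULL
  - ticket 8 (Export error): blocked_by=NULL -> NULL

SQL:
SELECT a.title AS item, b.title AS blocked_by
FROM tickets a
LEFT JOIN tickets b ON a.blocked_by = b.id

Result:
item           | blocked_by 
---------------+------------
Stale cache    | NULL       
Wrong total    | Stale cache
Memory leak    | Stale cache
Missing icon   | Memory leak
Crash on save  | NULL       
Broken link    | Memory leak
Race condition | NULL       
Export error   | NULL       


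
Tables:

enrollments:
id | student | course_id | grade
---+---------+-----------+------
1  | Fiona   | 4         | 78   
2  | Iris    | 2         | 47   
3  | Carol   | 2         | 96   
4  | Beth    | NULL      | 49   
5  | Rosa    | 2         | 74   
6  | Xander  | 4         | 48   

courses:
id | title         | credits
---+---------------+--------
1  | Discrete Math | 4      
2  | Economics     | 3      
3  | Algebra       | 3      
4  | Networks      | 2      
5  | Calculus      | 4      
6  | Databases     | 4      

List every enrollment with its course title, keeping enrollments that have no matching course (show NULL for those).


LEFT JOIN keeps every row from enrollments (the left table); where course_id has no match in courses, the course columns become NULL. Walk through each enrollment:
  - enrollment 1 (Fiona): course_id=4 -> matches Networks
  - enrollment 2 (Iris): course_id=2 -> matches Economics
  - enrollment 3 (Carol): course_id=2 -> matches Economics
  - enrollment 4 (Beth): course_id=NULL, no match -> kept with NULL
  - enrollment 5 (Rosa): course_id=2 -> matches Economics
  - enrollment 6 (Xander): course_id=4 -> matches Networks
All 6 rows appear; 1 has NULL course.

SQL:
SELECT a.student, b.title AS course
FROM enrollments a
LEFT JOIN courses b ON a.course_id = b.id

Result:
student | course   
--------+----------
Fiona   | Networks 
Iris    | Economics
Carol   | Economics
Beth    | NULL     
Rosa    | Economics
Xander  | Networks 


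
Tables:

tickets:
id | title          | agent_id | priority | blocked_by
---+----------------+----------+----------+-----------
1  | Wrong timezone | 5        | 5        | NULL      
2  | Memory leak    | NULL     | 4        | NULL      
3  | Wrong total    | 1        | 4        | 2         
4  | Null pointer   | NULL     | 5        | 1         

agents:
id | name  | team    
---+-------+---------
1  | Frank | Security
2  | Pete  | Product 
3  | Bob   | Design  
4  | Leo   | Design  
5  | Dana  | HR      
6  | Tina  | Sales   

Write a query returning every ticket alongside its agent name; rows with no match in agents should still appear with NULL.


LEFT JOIN keeps every row from tickets (the left table); where agent_id has no match in agents, the agent columns become NULL. Walk through each ticket:
  - ticket 1 (Wrong timezone): agent_id=5 -> matches Dana
  - ticket 2 (Memory leak): agent_id=NULL, no match -> kept with NULL
  - ticket 3 (Wrong total): agent_id=1 -> matches Frank
  - ticket 4 (Null pointer): agent_id=NULL, no match -> kept with NULL
All 4 rows appear; 2 have NULL agent.

SQL:
SELECT a.title, b.name AS agent
FROM tickets a
LEFT JOIN agents b ON a.agent_id = b.id

Result:
title          | agent
---------------+------
Wrong timezone | Dana 
Memory leak    | NULL 
Wrong total    | Frank
Null pointer   | NULL 


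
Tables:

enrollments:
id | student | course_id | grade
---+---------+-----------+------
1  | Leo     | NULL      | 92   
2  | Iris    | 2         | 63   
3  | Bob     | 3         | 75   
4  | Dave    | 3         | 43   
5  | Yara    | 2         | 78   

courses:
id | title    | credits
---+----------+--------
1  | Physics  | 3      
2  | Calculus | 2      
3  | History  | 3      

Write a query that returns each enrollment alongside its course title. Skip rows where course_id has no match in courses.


INNER JOIN keeps only enrollments rows whose course_id matches an id in courses. Walk through each enrollment:
  - enrollment 1 (Leo): course_id=NULL, no match -> dropped
  - enrollment 2 (Iris): course_id=2 -> matches Calculus
  - enrollment 3 (Bob): course_id=3 -> matches History
  - enrollment 4 (Dave): course_id=3 -> matches History
  - enrollment 5 (Yara): course_id=2 -> matches Calculus
So 1 of 5 rows is dropped.

SQL:
SELECT a.student, b.title AS course
FROM enrollments a
INNER JOIN courses b ON a.course_id = b.id

Result:
student | course  
--------+---------
Iris    | Calculus
Bob     | History 
Dave    | History 
Yara    | Calculus


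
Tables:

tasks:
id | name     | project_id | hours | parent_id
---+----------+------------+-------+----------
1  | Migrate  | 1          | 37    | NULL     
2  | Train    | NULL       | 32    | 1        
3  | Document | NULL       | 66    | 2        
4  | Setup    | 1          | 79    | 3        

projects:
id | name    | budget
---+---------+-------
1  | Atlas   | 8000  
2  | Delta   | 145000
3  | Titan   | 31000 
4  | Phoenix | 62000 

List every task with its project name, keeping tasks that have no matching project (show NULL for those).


LEFT JOIN keeps every row from tasks (the left table); where project_id has no match in projects, the project columns become NULL. Walk through each task:
  - task 1 (Migrate): project_id=1 -> matches Atlas
  - task 2 (Train): project_id=NULL, no match -> kept with NULL
  - task 3 (Document): project_id=NULL, no match -> kept with NULL
  - task 4 (Setup): project_id=1 -> matches Atlas
All 4 rows appear; 2 have NULL project.

SQL:
SELECT a.name, b.name AS project
FROM tasks a
LEFT JOIN projects b ON a.project_id = b.id

Result:
name     | project
---------+--------
Migrate  | Atlas  
Train    | NULL   
Document | NULL   
Setup    | Atlas  


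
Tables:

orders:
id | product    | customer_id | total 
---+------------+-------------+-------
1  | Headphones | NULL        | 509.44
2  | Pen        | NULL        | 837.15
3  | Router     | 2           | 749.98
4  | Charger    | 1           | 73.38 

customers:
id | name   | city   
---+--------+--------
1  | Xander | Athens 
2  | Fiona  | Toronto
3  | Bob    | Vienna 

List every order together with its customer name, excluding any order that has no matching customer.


INNER JOIN keeps only orders rows whose customer_id matches an id in customers. Walk through each order:
  - order 1 (Headphones): customer_id=NULL, no match -> dropped
  - order 2 (Pen): customer_id=NULL, no match -> dropped
  - order 3 (Router): customer_id=2 -> matches Fiona
  - order 4 (Charger): customer_id=1 -> matches Xander
So 2 of 4 rows are dropped.

SQL:
SELECT a.product, b.name AS customer
FROM orders a
INNER JOIN customers b ON a.customer_id = b.id

Result:
product | customer
--------+---------
Router  | Fiona   
Charger | Xander  


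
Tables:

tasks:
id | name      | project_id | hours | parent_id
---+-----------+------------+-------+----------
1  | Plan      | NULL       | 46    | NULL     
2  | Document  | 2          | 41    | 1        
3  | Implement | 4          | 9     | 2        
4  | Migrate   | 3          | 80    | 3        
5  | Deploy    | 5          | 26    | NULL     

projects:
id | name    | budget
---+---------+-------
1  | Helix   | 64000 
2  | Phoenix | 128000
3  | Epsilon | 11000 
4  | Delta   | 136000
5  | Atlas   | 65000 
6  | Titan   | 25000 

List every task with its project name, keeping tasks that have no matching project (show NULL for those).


LEFT JOIN keeps every row from tasks (the left table); where project_id has no match in projects, the project columns become NULL. Walk through each task:
  - task 1 (Plan): project_id=NULL, no match -> kept with NULL
  - task 2 (Document): project_id=2 -> matches Phoenix
  - task 3 (Implement): project_id=4 -> matches Delta
  - task 4 (Migrate): project_id=3 -> matches Epsilon
  - task 5 (Deploy): project_id=5 -> matches Atlas
All 5 rows appear; 1 has NULL project.

SQL:
SELECT a.name, b.name AS project
FROM tasks a
LEFT JOIN projects b ON a.project_id = b.id

Result:
name      | project
----------+--------
Plan      | NULL   
Document  | Phoenix
Implement | Delta  
Migrate   | Epsilon
Deploy    | Atlas  


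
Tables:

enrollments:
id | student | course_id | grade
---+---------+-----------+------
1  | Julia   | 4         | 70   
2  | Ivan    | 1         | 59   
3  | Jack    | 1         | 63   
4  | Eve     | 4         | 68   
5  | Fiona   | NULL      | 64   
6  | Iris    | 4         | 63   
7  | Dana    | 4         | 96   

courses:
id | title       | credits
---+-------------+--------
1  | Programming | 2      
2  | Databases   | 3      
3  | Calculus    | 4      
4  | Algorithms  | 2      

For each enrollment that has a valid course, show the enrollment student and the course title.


INNER JOIN keeps only enrollments rows whose course_id matches an id in courses. Walk through each enrollment:
  - enrollment 1 (Julia): course_id=4 -> matches Algorithms
  - enrollment 2 (Ivan): course_id=1 -> matches Programming
  - enrollment 3 (Jack): course_id=1 -> matches Programming
  - enrollment 4 (Eve): course_id=4 -> matches Algorithms
  - enrollment 5 (Fiona): course_id=NULL, no match -> dropped
  - enrollment 6 (Iris): course_id=4 -> matches Algorithms
  - enrollment 7 (Dana): course_id=4 -> matches Algorithms
So 1 of 7 rows is dropped.

SQL:
SELECT a.student, b.title AS course
FROM enrollments a
INNER JOIN courses b ON a.course_id = b.id

Result:
student | course     
--------+------------
Julia   | Algorithms 
Ivan    | Programming
Jack    | Programming
Eve     | Algorithms 
Iris    | Algorithms 
Dana    | Algorithms 


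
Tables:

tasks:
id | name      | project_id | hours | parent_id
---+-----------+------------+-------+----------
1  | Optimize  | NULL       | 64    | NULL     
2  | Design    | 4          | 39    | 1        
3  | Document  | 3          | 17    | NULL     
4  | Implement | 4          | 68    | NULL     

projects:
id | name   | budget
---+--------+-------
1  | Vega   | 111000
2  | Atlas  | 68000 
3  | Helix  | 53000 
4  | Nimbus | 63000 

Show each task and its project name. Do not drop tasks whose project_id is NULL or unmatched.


LEFT JOIN keeps every row from tasks (the left table); where project_id has no match in projects, the project columns become NULL. Walk through each task:
  - task 1 (Optimize): project_id=NULL, no match -> kept with NULL
  - task 2 (Design): project_id=4 -> matches Nimbus
  - task 3 (Document): project_id=3 -> matches Helix
  - task 4 (Implement): project_id=4 -> matches Nimbus
All 4 rows appear; 1 has NULL project.

SQL:
SELECT a.name, b.name AS project
FROM tasks a
LEFT JOIN projects b ON a.project_id = b.id

Result:
name      | project
----------+--------
Optimize  | NULL   
Design    | Nimbus 
Document  | Helix  
Implement | Nimbus 


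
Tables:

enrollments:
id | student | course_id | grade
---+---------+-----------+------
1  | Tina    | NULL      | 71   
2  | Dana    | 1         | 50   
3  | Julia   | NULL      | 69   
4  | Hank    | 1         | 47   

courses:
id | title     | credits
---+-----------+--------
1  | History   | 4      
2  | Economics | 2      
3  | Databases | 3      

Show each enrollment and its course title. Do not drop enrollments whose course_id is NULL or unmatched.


LEFT JOIN keeps every row from enrollments (the left table); where course_id has no match in courses, the course columns become NULL. Walk through each enrollment:
  - enrollment 1 (Tina): course_id=NULL, no match -> kept with NULL
  - enrollment 2 (Dana): course_id=1 -> matches History
  - enrollment 3 (Julia): course_id=NULL, no match -> kept with NULL
  - enrollment 4 (Hank): course_id=1 -> matches History
All 4 rows appear; 2 have NULL course.

SQL:
SELECT a.student, b.title AS course
FROM enrollments a
LEFT JOIN courses b ON a.course_id = b.id

Result:
student | course 
--------+--------
Tina    | NULL   
Dana    | History
Julia   | NULL   
Hank    | History


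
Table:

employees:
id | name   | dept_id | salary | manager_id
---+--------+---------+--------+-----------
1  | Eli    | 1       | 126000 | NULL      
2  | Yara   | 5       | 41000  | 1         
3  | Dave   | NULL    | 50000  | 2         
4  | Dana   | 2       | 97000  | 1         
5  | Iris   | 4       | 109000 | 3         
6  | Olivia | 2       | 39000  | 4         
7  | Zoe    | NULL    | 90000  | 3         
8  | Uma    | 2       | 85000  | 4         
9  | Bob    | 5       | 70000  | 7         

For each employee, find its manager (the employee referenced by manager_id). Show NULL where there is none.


This is a self-join: employees is joined to a second copy of itself, matching each row's manager_id to another row's id. Use LEFT JOIN so rows with manager_id=NULL are kept.
  - employee 1 (Eli): manager_id=NULL -> NULL
  - employee 2 (Yara): manager_id=1 -> Eli
  - employee 3 (Dave): manager_id=2 -> Yara
  - employee 4 (Dana): manager_id=1 -> Eli
  - employee 5 (Iris): manager_id=3 -> Dave
  - employee 6 (Olivia): manager_id=4 -> Dana
  - employee 7 (Zoe): manager_id=3 -> Dave
  - employee 8 (Uma): manager_id=4 -> Dana
  - employee 9 (Bob): manager_id=7 -> Zoe

SQL:
SELECT a.name AS item, b.name AS manager
FROM employees a
LEFT JOIN employees b ON a.manager_id = b.id

Result:
item   | manager
-------+--------
Eli    | NULL   
Yara   | Eli    
Dave   | Yara   
Dana   | Eli    
Iris   | Dave   
Olivia | Dana   
Zoe    | Dave   
Uma    | Dana   
Bob    | Zoe    


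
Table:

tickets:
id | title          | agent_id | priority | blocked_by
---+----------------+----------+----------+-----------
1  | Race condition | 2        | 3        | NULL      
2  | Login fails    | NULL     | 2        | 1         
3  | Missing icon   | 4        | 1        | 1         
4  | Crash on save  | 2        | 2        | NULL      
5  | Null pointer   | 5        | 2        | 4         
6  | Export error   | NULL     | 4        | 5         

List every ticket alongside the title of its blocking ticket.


This is a self-join: tickets is joined to a second copy of itself, matching each row's blocked_by to another row's id. Use LEFT JOIN so rows with blocked_by=NULL are kept.
  - ticket 1 (Race condition): blocked_by=NULL -> NULL
  - ticket 2 (Login fails): blocked_by=1 -> Race condition
  - ticket 3 (Missing icon): blocked_by=1 -> Race condition
  - ticket 4 (Crash on save): blocked_by=NULL -> NULL
  - ticket 5 (Null pointer): blocked_by=4 -> Crash on save
  - ticket 6 (Export error): blocked_by=5 -> Null pointer

SQL:
SELECT a.title AS item, b.title AS blocked_by
FROM tickets a
LEFT JOIN tickets b ON a.blocked_by = b.id

Result:
item           | blocked_by    
---------------+---------------
Race condition | NULL          
Login fails    | Race condition
Missing icon   | Race condition
Crash on save  | NULL          
Null pointer   | Crash on save 
Export error   | Null pointer  


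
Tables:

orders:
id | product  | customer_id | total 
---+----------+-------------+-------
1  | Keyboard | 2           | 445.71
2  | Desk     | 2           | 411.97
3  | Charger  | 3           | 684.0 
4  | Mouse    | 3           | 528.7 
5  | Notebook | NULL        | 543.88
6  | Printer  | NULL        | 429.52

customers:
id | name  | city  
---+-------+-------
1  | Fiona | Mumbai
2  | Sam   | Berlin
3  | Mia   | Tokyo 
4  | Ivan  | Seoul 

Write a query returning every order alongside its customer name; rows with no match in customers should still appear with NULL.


LEFT JOIN keeps every row from orders (the left table); where customer_id has no match in customers, the customer columns become NULL. Walk through each order:
  - order 1 (Keyboard): customer_id=2 -> matches Sam
  - order 2 (Desk): customer_id=2 -> matches Sam
  - order 3 (Charger): customer_id=3 -> matches Mia
  - order 4 (Mouse): customer_id=3 -> matches Mia
  - order 5 (Notebook): customer_id=NULL, no match -> kept with NULL
  - order 6 (Printer): customer_id=NULL, no match -> kept with NULL
All 6 rows appear; 2 have NULL customer.

SQL:
SELECT a.product, b.name AS customer
FROM orders a
LEFT JOIN customers b ON a.customer_id = b.id

Result:
product  | customer
---------+---------
Keyboard | Sam     
Desk     | Sam     
Charger  | Mia     
Mouse    | Mia     
Notebook | NULL    
Printer  | NULL    


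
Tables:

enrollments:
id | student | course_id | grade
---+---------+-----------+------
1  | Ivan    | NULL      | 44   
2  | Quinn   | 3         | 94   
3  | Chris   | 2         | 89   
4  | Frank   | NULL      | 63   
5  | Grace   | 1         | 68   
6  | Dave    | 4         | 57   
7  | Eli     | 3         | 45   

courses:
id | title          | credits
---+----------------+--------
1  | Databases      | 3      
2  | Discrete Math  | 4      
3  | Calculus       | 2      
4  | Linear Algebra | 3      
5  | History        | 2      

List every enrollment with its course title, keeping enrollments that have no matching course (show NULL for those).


LEFT JOIN keeps every row from enrollments (the left table); where course_id has no match in courses, the course columns become NULL. Walk through each enrollment:
  - enrollment 1 (Ivan): course_id=NULL, no match -> kept with NULL
  - enrollment 2 (Quinn): course_id=3 -> matches Calculus
  - enrollment 3 (Chris): course_id=2 -> matches Discrete Math
  - enrollment 4 (Frank): course_id=NULL, no match -> kept with NULL
  - enrollment 5 (Grace): course_id=1 -> matches Databases
  - enrollment 6 (Dave): course_id=4 -> matches Linear Algebra
  - enrollment 7 (Eli): course_id=3 -> matches Calculus
All 7 rows appear; 2 have NULL course.

SQL:
SELECT a.student, b.title AS course
FROM enrollments a
LEFT JOIN courses b ON a.course_id = b.id

Result:
student | course        
--------+---------------
Ivan    | NULL          
Quinn   | Calculus      
Chris   | Discrete Math 
Frank   | NULL          
Grace   | Databases     
Dave    | Linear Algebra
Eli     | Calculus      


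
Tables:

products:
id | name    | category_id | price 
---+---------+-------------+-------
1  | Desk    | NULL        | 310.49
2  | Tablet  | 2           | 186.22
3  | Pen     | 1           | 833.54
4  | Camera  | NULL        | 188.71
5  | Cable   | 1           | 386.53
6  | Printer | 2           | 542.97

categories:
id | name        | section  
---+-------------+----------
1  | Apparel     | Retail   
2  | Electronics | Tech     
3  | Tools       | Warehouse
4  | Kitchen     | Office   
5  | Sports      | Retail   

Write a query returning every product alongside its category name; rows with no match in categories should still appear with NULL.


LEFT JOIN keeps every row from products (the left table); where category_id has no match in categories, the category columns become NULL. Walk through each product:
  - product 1 (Desk): category_id=NULL, no match -> kept with NULL
  - product 2 (Tablet): category_id=2 -> matches Electronics
  - product 3 (Pen): category_id=1 -> matches Apparel
  - product 4 (Camera): category_id=NULL, no match -> kept with NULL
  - product 5 (Cable): category_id=1 -> matches Apparel
  - product 6 (Printer): category_id=2 -> matches Electronics
All 6 rows appear; 2 have NULL category.

SQL:
SELECT a.name, b.name AS category
FROM products a
LEFT JOIN categories b ON a.category_id = b.id

Result:
name    | category   
--------+------------
Desk    | NULL       
Tablet  | Electronics
Pen     | Apparel    
Camera  | NULL       
Cable   | Apparel    
Printer | Electronics


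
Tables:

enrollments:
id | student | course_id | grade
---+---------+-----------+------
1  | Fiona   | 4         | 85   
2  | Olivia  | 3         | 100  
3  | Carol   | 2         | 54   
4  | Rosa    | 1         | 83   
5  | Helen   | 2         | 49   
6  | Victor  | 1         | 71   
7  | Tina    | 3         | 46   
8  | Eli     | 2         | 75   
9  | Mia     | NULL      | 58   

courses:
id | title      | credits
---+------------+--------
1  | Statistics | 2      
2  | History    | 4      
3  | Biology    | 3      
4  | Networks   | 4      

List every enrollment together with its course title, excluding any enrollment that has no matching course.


INNER JOIN keeps only enrollments rows whose course_id matches an id in courses. Walk through each enrollment:
  - enrollment 1 (Fiona): course_id=4 -> matches Networks
  - enrollment 2 (Olivia): course_id=3 -> matches Biology
  - enrollment 3 (Carol): course_id=2 -> matches History
  - enrollment 4 (Rosa): course_id=1 -> matches Statistics
  - enrollment 5 (Helen): course_id=2 -> matches History
  - enrollment 6 (Victor): course_id=1 -> matches Statistics
  - enrollment 7 (Tina): course_id=3 -> matches Biology
  - enrollment 8 (Eli): course_id=2 -> matches History
  - enrollment 9 (Mia): course_id=NULL, no match -> dropped
So 1 of 9 rows is dropped.

SQL:
SELECT a.student, b.title AS course
FROM enrollments a
INNER JOIN courses b ON a.course_id = b.id

Result:
student | course    
--------+-----------
Fiona   | Networks  
Olivia  | Biology   
Carol   | History   
Rosa    | Statistics
Helen   | History   
Victor  | Statistics
Tina    | Biology   
Eli     | History   


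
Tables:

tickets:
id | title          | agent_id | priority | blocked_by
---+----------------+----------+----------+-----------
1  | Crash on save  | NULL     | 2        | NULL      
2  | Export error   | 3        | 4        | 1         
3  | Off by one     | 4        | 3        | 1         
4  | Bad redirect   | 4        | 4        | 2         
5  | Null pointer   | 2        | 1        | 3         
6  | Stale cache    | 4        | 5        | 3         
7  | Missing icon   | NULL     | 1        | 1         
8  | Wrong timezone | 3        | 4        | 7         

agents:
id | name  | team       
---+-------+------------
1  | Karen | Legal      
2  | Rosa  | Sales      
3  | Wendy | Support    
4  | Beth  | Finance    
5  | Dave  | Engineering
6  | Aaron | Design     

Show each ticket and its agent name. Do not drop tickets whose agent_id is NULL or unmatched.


LEFT JOIN keeps every row from tickets (the left table); where agent_id has no match in agents, the agent columns become NULL. Walk through each ticket:
  - ticket 1 (Crash on save): agent_id=NULL, no match -> kept with NULL
  - ticket 2 (Export error): agent_id=3 -> matches Wendy
  - ticket 3 (Off by one): agent_id=4 -> matches Beth
  - ticket 4 (Bad redirect): agent_id=4 -> matches Beth
  - ticket 5 (Null pointer): agent_id=2 -> matches Rosa
  - ticket 6 (Stale cache): agent_id=4 -> matches Beth
  - ticket 7 (Missing icon): agent_id=NULL, no match -> kept with NULL
  - ticket 8 (Wrong timezone): agent_id=3 -> matches Wendy
All 8 rows appear; 2 have NULL agent.

SQL:
SELECT a.title, b.name AS agent
FROM tickets a
LEFT JOIN agents b ON a.agent_id = b.id

Result:
title          | agent
---------------+------
Crash on save  | NULL 
Export error   | Wendy
Off by one     | Beth 
Bad redirect   | Beth 
Null pointer   | Rosa 
Stale cache    | Beth 
Missing icon   | NULL 
Wrong timezone | Wendy


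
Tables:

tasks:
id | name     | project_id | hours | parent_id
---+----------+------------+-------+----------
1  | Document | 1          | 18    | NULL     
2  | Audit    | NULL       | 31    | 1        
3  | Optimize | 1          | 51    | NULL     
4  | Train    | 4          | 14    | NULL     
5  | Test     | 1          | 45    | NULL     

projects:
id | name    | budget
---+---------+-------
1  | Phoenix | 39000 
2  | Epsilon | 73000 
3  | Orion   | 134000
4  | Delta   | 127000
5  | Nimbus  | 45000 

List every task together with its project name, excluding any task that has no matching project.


INNER JOIN keeps only tasks rows whose project_id matches an id in projects. Walk through each task:
  - task 1 (Document): project_id=1 -> matches Phoenix
  - task 2 (Audit): project_id=NULL, no match -> dropped
  - task 3 (Optimize): project_id=1 -> matches Phoenix
  - task 4 (Train): project_id=4 -> matches Delta
  - task 5 (Test): project_id=1 -> matches Phoenix
So 1 of 5 rows is dropped.

SQL:
SELECT a.name, b.name AS project
FROM tasks a
INNER JOIN projects b ON a.project_id = b.id

Result:
name     | project
---------+--------
Document | Phoenix
Optimize | Phoenix
Train    | Delta  
Test     | Phoenix


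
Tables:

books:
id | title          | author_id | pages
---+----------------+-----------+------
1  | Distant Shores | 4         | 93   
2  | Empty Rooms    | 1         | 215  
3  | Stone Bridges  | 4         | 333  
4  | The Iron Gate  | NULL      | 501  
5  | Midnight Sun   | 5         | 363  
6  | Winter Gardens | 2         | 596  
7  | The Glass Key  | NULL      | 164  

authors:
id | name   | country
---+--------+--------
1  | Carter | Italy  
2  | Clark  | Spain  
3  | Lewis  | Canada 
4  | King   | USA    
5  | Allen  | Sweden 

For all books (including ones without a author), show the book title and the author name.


LEFT JOIN keeps every row from books (the left table); where author_id has no match in authors, the author columns become NULL. Walk through each book:
  - book 1 (Distant Shores): author_id=4 -> matches King
  - book 2 (Empty Rooms): author_id=1 -> matches Carter
  - book 3 (Stone Bridges): author_id=4 -> matches King
  - book 4 (The Iron Gate): author_id=NULL, no match -> kept with NULL
  - book 5 (Midnight Sun): author_id=5 -> matches Allen
  - book 6 (Winter Gardens): author_id=2 -> matches Clark
  - book 7 (The Glass Key): author_id=NULL, no match -> kept with NULL
All 7 rows appear; 2 have NULL author.

SQL:
SELECT a.title, b.name AS author
FROM books a
LEFT JOIN authors b ON a.author_id = b.id

Result:
title          | author
---------------+-------
Distant Shores | King  
Empty Rooms    | Carter
Stone Bridges  | King  
The Iron Gate  | NULL  
Midnight Sun   | Allen 
Winter Gardens | Clark 
The Glass Key  | NULL  


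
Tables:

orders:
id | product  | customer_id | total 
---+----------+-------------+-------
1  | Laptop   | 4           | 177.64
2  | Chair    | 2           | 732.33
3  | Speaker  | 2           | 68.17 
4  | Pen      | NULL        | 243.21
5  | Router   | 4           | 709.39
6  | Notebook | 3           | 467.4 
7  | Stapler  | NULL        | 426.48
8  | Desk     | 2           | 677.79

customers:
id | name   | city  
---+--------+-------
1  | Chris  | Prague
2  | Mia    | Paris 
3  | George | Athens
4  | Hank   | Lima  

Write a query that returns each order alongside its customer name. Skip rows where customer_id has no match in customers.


INNER JOIN keeps only orders rows whose customer_id matches an id in customers. Walk through each order:
  - order 1 (Laptop): customer_id=4 -> matches Hank
  - order 2 (Chair): customer_id=2 -> matches Mia
  - order 3 (Speaker): customer_id=2 -> matches Mia
  - order 4 (Pen): customer_id=NULL, no match -> dropped
  - order 5 (Router): customer_id=4 -> matches Hank
  - order 6 (Notebook): customer_id=3 -> matches George
  - order 7 (Stapler): customer_id=NULL, no match -> dropped
  - order 8 (Desk): customer_id=2 -> matches Mia
So 2 of 8 rows are dropped.

SQL:
SELECT a.product, b.name AS customer
FROM orders a
INNER JOIN customers b ON a.customer_id = b.id

Result:
product  | customer
---------+---------
Laptop   | Hank    
Chair    | Mia     
Speaker  | Mia     
Router   | Hank    
Notebook | George  
Desk     | Mia     


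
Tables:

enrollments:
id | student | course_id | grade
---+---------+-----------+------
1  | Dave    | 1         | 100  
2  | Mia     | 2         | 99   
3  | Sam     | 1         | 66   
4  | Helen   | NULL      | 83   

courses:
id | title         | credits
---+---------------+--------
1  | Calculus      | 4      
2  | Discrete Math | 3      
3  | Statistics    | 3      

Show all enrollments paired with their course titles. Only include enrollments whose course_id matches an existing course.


INNER JOIN keeps only enrollments rows whose course_id matches an id in courses. Walk through each enrollment:
  - enrollment 1 (Dave): course_id=1 -> matches Calculus
  - enrollment 2 (Mia): course_id=2 -> matches Discrete Math
  - enrollment 3 (Sam): course_id=1 -> matches Calculus
  - enrollment 4 (Helen): course_id=NULL, no match -> dropped
So 1 of 4 rows is dropped.

SQL:
SELECT a.student, b.title AS course
FROM enrollments a
INNER JOIN courses b ON a.course_id = b.id

Result:
student | course       
--------+--------------
Dave    | Calculus     
Mia     | Discrete Math
Sam     | Calculus     


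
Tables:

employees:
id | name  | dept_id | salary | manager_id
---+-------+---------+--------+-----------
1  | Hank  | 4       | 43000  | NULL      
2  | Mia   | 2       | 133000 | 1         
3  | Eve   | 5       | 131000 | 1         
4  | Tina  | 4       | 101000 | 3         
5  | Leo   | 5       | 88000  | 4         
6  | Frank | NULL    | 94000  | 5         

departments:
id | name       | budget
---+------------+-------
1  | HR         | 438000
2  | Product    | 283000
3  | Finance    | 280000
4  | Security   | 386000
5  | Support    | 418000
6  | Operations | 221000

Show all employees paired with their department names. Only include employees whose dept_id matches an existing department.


INNER JOIN keeps only employees rows whose dept_id matches an id in departments. Walk through each employee:
  - employee 1 (Hank): dept_id=4 -> matches Security
  - employee 2 (Mia): dept_id=2 -> matches Product
  - employee 3 (Eve): dept_id=5 -> matches Support
  - employee 4 (Tina): dept_id=4 -> matches Security
  - employee 5 (Leo): dept_id=5 -> matches Support
  - employee 6 (Frank): dept_id=NULL, no match -> dropped
So 1 of 6 rows is dropped.

SQL:
SELECT a.name, b.name AS department
FROM employees a
INNER JOIN departments b ON a.dept_id = b.id

Result:
name | department
-----+-----------
Hank | Security  
Mia  | Product   
Eve  | Support   
Tina | Security  
Leo  | Support   


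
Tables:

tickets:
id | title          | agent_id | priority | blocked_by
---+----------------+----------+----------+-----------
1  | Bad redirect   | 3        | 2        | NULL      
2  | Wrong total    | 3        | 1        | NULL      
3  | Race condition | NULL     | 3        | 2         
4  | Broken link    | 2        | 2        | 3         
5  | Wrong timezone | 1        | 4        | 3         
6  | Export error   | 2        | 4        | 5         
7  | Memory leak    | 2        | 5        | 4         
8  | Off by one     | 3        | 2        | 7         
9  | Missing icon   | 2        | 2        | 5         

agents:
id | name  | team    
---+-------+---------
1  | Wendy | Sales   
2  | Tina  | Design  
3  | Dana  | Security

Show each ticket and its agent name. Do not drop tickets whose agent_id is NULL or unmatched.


LEFT JOIN keeps every row from tickets (the left table); where agent_id has no match in agents, the agent columns become NULL. Walk through each ticket:
  - ticket 1 (Bad redirect): agent_id=3 -> matches Dana
  - ticket 2 (Wrong total): agent_id=3 -> matches Dana
  - ticket 3 (Race condition): agent_id=NULL, no match -> kept with NULL
  - ticket 4 (Broken link): agent_id=2 -> matches Tina
  - ticket 5 (Wrong timezone): agent_id=1 -> matches Wendy
  - ticket 6 (Export error): agent_id=2 -> matches Tina
  - ticket 7 (Memory leak): agent_id=2 -> matches Tina
  - ticket 8 (Off by one): agent_id=3 -> matches Dana
  - ticket 9 (Missing icon): agent_id=2 -> matches Tina
All 9 rows appear; 1 has NULL agent.

SQL:
SELECT a.title, b.name AS agent
FROM tickets a
LEFT JOIN agents b ON a.agent_id = b.id

Result:
title          | agent
---------------+------
Bad redirect   | Dana 
Wrong total    | Dana 
Race condition | NULL 
Broken link    | Tina 
Wrong timezone | Wendy
Export error   | Tina 
Memory leak    | Tina 
Off by one     | Dana 
Missing icon   | Tina 
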